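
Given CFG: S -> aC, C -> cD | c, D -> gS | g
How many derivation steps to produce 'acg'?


Grammar: S -> aC, C -> cD | c, D -> gS | g
Deriving 'acg':
Step 1: S -> aC => aC
Step 2: C -> cD => acD
Step 3: D -> g => acg
Total derivation steps: 3

3


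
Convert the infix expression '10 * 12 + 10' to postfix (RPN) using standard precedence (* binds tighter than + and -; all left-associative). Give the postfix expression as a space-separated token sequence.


Applying the shunting-yard algorithm:
  Operand 10 -> output
  Push '*' onto operator stack -> op-stack: [*]
  Operand 12 -> output
  See '+' (prec 1); top '*' (prec 2) >= it -> pop '*' to output
  Push '+' onto operator stack -> op-stack: [+]
  Operand 10 -> output
  End of input: pop '+' to output
Postfix result: 10 12 * 10 +

10 12 * 10 +


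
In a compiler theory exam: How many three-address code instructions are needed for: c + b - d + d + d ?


Expression: c + b - d + d + d
Generating three-address code (respecting * over +/- precedence):
  Instruction 1: t1 = c + b
  Instruction 2: t2 = t1 - d
  Instruction 3: t3 = t2 + d
  Instruction 4: t4 = t3 + d
Total instructions: 4

4


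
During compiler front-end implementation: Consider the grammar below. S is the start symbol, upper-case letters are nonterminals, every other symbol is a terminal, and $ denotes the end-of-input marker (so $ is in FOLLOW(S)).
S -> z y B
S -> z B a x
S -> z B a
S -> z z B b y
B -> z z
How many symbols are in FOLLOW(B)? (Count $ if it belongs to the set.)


S is the start symbol and does not occur in any rule body, so FOLLOW(S) = {$}.
Examining every occurrence of B in a rule body:
  S -> z y B : B is at the right end -> add FOLLOW(S) = {$}
  S -> z B a x : B is followed by terminal 'a' -> add 'a'
  S -> z B a : B is followed by terminal 'a' -> add 'a' (already in the set)
  S -> z z B b y : B is followed by terminal 'b' -> add 'b'
  B -> z z : B does not occur in the body -> contributes nothing
FOLLOW(B) = {a, b, $}
Count: 3

3


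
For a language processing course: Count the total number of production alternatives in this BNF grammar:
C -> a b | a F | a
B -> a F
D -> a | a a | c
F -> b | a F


Counting alternatives per rule:
  C: 3 alternative(s)
  B: 1 alternative(s)
  D: 3 alternative(s)
  F: 2 alternative(s)
Sum: 3 + 1 + 3 + 2 = 9

9


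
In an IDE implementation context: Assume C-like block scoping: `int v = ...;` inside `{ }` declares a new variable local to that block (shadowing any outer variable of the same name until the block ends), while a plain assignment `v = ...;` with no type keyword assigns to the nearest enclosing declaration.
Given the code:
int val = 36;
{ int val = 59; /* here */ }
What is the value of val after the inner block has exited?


Analyzing scoping rules:
Outer scope: declares val = 36
Inner block: 'int val = 59;' declares a NEW val that shadows the outer one
When the block exits the inner val goes out of scope; the outer val was never modified -> 36
Result: 36

36


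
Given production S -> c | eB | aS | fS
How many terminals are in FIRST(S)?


Production: S -> c | eB | aS | fS
Examining each alternative for leading terminals:
  S -> c : first terminal = 'c'
  S -> eB : first terminal = 'e'
  S -> aS : first terminal = 'a'
  S -> fS : first terminal = 'f'
FIRST(S) = {a, c, e, f}
Count: 4

4


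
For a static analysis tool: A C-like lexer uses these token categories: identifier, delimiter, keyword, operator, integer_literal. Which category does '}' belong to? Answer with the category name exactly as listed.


Token: '}'
Checking categories:
  identifier: no
  integer_literal: no
  operator: no
  keyword: no
  delimiter: YES
Category: delimiter

delimiter


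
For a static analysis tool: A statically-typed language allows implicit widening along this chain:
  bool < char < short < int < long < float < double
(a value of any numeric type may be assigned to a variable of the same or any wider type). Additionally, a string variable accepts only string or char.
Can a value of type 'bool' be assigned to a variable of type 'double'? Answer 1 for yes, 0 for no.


Target variable type: double
Source value type: bool
Numeric ranks: bool=0, double=6
Widening allowed iff rank(source) <= rank(target): 0 <= 6? Yes
Result: 1

1


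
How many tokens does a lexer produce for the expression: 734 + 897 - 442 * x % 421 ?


Scanning '734 + 897 - 442 * x % 421'
Token 1: '734' -> integer_literal
Token 2: '+' -> operator
Token 3: '897' -> integer_literal
Token 4: '-' -> operator
Token 5: '442' -> integer_literal
Token 6: '*' -> operator
Token 7: 'x' -> identifier
Token 8: '%' -> operator
Token 9: '421' -> integer_literal
Total tokens: 9

9


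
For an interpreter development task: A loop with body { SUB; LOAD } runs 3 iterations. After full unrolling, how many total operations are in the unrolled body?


Loop body operations: SUB, LOAD (2 ops per iteration)
Unrolling 3 iterations:
  Iteration 1: SUB, LOAD (2 ops)
  Iteration 2: SUB, LOAD (2 ops)
  Iteration 3: SUB, LOAD (2 ops)
Total: 3 iterations * 2 ops/iter = 6 operations

6


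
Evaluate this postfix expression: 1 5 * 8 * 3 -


Processing tokens left to right:
Push 1, Push 5
Pop 1 and 5, compute 1 * 5 = 5, push 5
Push 8
Pop 5 and 8, compute 5 * 8 = 40, push 40
Push 3
Pop 40 and 3, compute 40 - 3 = 37, push 37
Stack result: 37

37


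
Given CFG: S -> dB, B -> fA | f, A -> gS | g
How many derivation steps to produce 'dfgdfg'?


Grammar: S -> dB, B -> fA | f, A -> gS | g
Deriving 'dfgdfg':
Step 1: S -> dB => dB
Step 2: B -> fA => dfA
Step 3: A -> gS => dfgS
Step 4: S -> dB => dfgdB
Step 5: B -> fA => dfgdfA
Step 6: A -> g => dfgdfg
Total derivation steps: 6

6


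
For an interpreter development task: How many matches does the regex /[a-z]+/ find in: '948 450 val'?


Pattern: /[a-z]+/ (identifiers)
Input: '948 450 val'
Scanning for matches:
  Match 1: 'val'
Total matches: 1

1


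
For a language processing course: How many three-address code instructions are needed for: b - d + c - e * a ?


Expression: b - d + c - e * a
Generating three-address code (respecting * over +/- precedence):
  Instruction 1: t1 = e * a
  Instruction 2: t2 = b - d
  Instruction 3: t3 = t2 + c
  Instruction 4: t4 = t3 - t1
Total instructions: 4

4


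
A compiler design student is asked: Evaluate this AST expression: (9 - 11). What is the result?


Expression: (9 - 11)
Evaluating step by step:
  9 - 11 = -2
Result: -2

-2


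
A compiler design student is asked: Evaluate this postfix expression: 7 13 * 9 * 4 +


Processing tokens left to right:
Push 7, Push 13
Pop 7 and 13, compute 7 * 13 = 91, push 91
Push 9
Pop 91 and 9, compute 91 * 9 = 819, push 819
Push 4
Pop 819 and 4, compute 819 + 4 = 823, push 823
Stack result: 823

823


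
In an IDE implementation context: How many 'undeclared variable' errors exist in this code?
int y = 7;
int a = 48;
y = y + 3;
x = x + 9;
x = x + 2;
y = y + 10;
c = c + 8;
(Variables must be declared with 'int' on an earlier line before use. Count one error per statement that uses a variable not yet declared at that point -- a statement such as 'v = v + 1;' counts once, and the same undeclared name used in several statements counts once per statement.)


Scanning code line by line:
  Line 1: declare 'y' -> declared = ['y']
  Line 2: declare 'a' -> declared = ['a', 'y']
  Line 3: use 'y' -> OK (declared)
  Line 4: use 'x' -> ERROR (undeclared)
  Line 5: use 'x' -> ERROR (undeclared)
  Line 6: use 'y' -> OK (declared)
  Line 7: use 'c' -> ERROR (undeclared)
Total undeclared variable errors: 3

3


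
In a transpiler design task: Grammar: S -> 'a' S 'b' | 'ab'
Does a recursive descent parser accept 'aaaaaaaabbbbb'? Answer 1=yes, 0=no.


Grammar accepts strings of the form a^n b^n (n >= 1)
Word: 'aaaaaaaabbbbb'
Counting: 8 a's and 5 b's
Check: 8 == 5? No
Mismatch: a-count != b-count
Rejected

0


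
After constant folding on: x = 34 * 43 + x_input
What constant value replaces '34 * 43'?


Identifying constant sub-expression:
  Original: x = 34 * 43 + x_input
  34 and 43 are both compile-time constants
  Evaluating: 34 * 43 = 1462
  After folding: x = 1462 + x_input

1462


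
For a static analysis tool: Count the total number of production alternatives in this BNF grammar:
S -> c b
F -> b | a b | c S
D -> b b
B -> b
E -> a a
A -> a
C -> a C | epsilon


Counting alternatives per rule:
  S: 1 alternative(s)
  F: 3 alternative(s)
  D: 1 alternative(s)
  B: 1 alternative(s)
  E: 1 alternative(s)
  A: 1 alternative(s)
  C: 2 alternative(s)
Sum: 1 + 3 + 1 + 1 + 1 + 1 + 2 = 10

10


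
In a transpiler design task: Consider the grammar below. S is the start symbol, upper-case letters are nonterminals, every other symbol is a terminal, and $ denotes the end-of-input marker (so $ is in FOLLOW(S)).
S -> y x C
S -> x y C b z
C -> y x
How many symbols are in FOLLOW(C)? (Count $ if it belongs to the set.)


S is the start symbol and does not occur in any rule body, so FOLLOW(S) = {$}.
Examining every occurrence of C in a rule body:
  S -> y x C : C is at the right end -> add FOLLOW(S) = {$}
  S -> x y C b z : C is followed by terminal 'b' -> add 'b'
  C -> y x : C does not occur in the body -> contributes nothing
FOLLOW(C) = {b, $}
Count: 2

2


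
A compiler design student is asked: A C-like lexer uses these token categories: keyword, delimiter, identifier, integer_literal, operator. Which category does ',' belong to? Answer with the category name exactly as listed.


Token: ','
Checking categories:
  identifier: no
  integer_literal: no
  operator: no
  keyword: no
  delimiter: YES
Category: delimiter

delimiter


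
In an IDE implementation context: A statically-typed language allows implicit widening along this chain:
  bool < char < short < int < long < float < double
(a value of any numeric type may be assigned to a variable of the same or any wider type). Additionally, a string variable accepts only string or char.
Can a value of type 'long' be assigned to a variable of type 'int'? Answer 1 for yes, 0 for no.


Target variable type: int
Source value type: long
Numeric ranks: long=4, int=3
Widening allowed iff rank(source) <= rank(target): 4 <= 3? No
Result: 0

0


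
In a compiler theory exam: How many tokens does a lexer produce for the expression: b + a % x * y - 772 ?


Scanning 'b + a % x * y - 772'
Token 1: 'b' -> identifier
Token 2: '+' -> operator
Token 3: 'a' -> identifier
Token 4: '%' -> operator
Token 5: 'x' -> identifier
Token 6: '*' -> operator
Token 7: 'y' -> identifier
Token 8: '-' -> operator
Token 9: '772' -> integer_literal
Total tokens: 9

9


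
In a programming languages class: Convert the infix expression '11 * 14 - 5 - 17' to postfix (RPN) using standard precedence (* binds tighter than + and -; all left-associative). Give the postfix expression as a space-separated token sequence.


Applying the shunting-yard algorithm:
  Operand 11 -> output
  Push '*' onto operator stack -> op-stack: [*]
  Operand 14 -> output
  See '-' (prec 1); top '*' (prec 2) >= it -> pop '*' to output
  Push '-' onto operator stack -> op-stack: [-]
  Operand 5 -> output
  See '-' (prec 1); top '-' (prec 1) >= it -> pop '-' to output
  Push '-' onto operator stack -> op-stack: [-]
  Operand 17 -> output
  End of input: pop '-' to output
Postfix result: 11 14 * 5 - 17 -

11 14 * 5 - 17 -


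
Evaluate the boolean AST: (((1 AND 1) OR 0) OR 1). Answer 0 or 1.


Step 1: Evaluate inner node
  1 AND 1 = 1
Step 2: Evaluate next node
  1 OR 0 = 1
Step 3: Evaluate root node
  1 OR 1 = 1

1


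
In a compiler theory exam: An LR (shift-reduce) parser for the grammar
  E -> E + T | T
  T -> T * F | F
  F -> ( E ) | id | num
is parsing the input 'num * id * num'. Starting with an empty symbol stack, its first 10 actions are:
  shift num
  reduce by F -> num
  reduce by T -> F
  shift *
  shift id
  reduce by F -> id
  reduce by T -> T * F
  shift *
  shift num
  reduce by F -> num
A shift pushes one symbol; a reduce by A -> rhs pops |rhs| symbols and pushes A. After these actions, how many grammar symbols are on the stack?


Tracking the symbol stack through each action:
  Action 1: shift 'num' : push -> stack = [num] (size 1)
  Action 2: reduce by F -> num : pop 1, push F -> stack = [F] (size 1)
  Action 3: reduce by T -> F : pop 1, push T -> stack = [T] (size 1)
  Action 4: shift '*' : push -> stack = [T, *] (size 2)
  Action 5: shift 'id' : push -> stack = [T, *, id] (size 3)
  Action 6: reduce by F -> id : pop 1, push F -> stack = [T, *, F] (size 3)
  Action 7: reduce by T -> T * F : pop 3, push T -> stack = [T] (size 1)
  Action 8: shift '*' : push -> stack = [T, *] (size 2)
  Action 9: shift 'num' : push -> stack = [T, *, num] (size 3)
  Action 10: reduce by F -> num : pop 1, push F -> stack = [T, *, F] (size 3)
Final stack size: 3

3


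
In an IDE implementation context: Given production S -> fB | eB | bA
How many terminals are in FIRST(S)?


Production: S -> fB | eB | bA
Examining each alternative for leading terminals:
  S -> fB : first terminal = 'f'
  S -> eB : first terminal = 'e'
  S -> bA : first terminal = 'b'
FIRST(S) = {b, e, f}
Count: 3

3


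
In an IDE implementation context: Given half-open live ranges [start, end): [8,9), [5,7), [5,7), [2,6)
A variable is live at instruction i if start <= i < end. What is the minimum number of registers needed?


Live ranges:
  Var0: [8, 9)
  Var1: [5, 7)
  Var2: [5, 7)
  Var3: [2, 6)
Sweep-line events (position, delta, active):
  pos=2 start -> active=1
  pos=5 start -> active=2
  pos=5 start -> active=3
  pos=6 end -> active=2
  pos=7 end -> active=1
  pos=7 end -> active=0
  pos=8 start -> active=1
  pos=9 end -> active=0
Maximum simultaneous active: 3
Minimum registers needed: 3

3


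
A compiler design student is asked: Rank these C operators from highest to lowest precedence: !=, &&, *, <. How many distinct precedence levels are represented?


Looking up precedence for each operator:
  != -> precedence 3
  && -> precedence 2
  * -> precedence 6
  < -> precedence 4
Sorted highest to lowest: *, <, !=, &&
Distinct precedence values: [6, 4, 3, 2]
Number of distinct levels: 4

4


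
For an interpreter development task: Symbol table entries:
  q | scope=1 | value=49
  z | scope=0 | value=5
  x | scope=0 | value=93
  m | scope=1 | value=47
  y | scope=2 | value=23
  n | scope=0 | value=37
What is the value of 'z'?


Searching symbol table for 'z':
  q | scope=1 | value=49
  z | scope=0 | value=5 <- MATCH
  x | scope=0 | value=93
  m | scope=1 | value=47
  y | scope=2 | value=23
  n | scope=0 | value=37
Found 'z' at scope 0 with value 5

5


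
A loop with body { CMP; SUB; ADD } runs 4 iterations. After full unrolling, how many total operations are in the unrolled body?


Loop body operations: CMP, SUB, ADD (3 ops per iteration)
Unrolling 4 iterations:
  Iteration 1: CMP, SUB, ADD (3 ops)
  Iteration 2: CMP, SUB, ADD (3 ops)
  Iteration 3: CMP, SUB, ADD (3 ops)
  Iteration 4: CMP, SUB, ADD (3 ops)
Total: 4 iterations * 3 ops/iter = 12 operations

12


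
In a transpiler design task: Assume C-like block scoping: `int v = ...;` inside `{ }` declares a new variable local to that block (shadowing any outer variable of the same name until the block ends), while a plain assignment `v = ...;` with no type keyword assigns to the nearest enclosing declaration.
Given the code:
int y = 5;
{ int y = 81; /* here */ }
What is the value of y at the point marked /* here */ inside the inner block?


Analyzing scoping rules:
Outer scope: declares y = 5
Inner block: 'int y = 81;' declares a NEW y that shadows the outer one
Inside the block the inner declaration is in scope -> 81
Result: 81

81


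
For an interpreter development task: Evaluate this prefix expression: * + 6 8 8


Parsing prefix expression: * + 6 8 8
Step 1: Innermost operation '+ 6 8'
  6 + 8 = 14
Step 2: Outer operation '* [14] 8'
  14 * 8 = 112

112


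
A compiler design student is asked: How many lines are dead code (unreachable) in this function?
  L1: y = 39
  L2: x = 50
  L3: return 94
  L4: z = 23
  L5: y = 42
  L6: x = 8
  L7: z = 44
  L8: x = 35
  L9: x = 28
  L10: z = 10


Analyzing control flow:
  L1: reachable (before return)
  L2: reachable (before return)
  L3: reachable (return statement)
  L4: DEAD (after return at L3)
  L5: DEAD (after return at L3)
  L6: DEAD (after return at L3)
  L7: DEAD (after return at L3)
  L8: DEAD (after return at L3)
  L9: DEAD (after return at L3)
  L10: DEAD (after return at L3)
Return at L3, total lines = 10
Dead lines: L4 through L10
Count: 7

7


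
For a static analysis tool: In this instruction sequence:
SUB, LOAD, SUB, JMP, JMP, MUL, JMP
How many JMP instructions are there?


Scanning instruction sequence for JMP:
  Position 1: SUB
  Position 2: LOAD
  Position 3: SUB
  Position 4: JMP <- MATCH
  Position 5: JMP <- MATCH
  Position 6: MUL
  Position 7: JMP <- MATCH
Matches at positions: [4, 5, 7]
Total JMP count: 3

3


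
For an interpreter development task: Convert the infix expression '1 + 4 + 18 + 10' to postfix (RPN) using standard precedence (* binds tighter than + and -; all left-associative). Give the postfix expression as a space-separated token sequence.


Applying the shunting-yard algorithm:
  Operand 1 -> output
  Push '+' onto operator stack -> op-stack: [+]
  Operand 4 -> output
  See '+' (prec 1); top '+' (prec 1) >= it -> pop '+' to output
  Push '+' onto operator stack -> op-stack: [+]
  Operand 18 -> output
  See '+' (prec 1); top '+' (prec 1) >= it -> pop '+' to output
  Push '+' onto operator stack -> op-stack: [+]
  Operand 10 -> output
  End of input: pop '+' to output
Postfix result: 1 4 + 18 + 10 +

1 4 + 18 + 10 +


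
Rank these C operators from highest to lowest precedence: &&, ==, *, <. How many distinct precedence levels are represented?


Looking up precedence for each operator:
  && -> precedence 2
  == -> precedence 3
  * -> precedence 6
  < -> precedence 4
Sorted highest to lowest: *, <, ==, &&
Distinct precedence values: [6, 4, 3, 2]
Number of distinct levels: 4

4


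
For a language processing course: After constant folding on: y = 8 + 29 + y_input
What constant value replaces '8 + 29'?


Identifying constant sub-expression:
  Original: y = 8 + 29 + y_input
  8 and 29 are both compile-time constants
  Evaluating: 8 + 29 = 37
  After folding: y = 37 + y_input

37


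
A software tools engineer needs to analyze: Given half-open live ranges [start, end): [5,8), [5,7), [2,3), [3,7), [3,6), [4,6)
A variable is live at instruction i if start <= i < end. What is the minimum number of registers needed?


Live ranges:
  Var0: [5, 8)
  Var1: [5, 7)
  Var2: [2, 3)
  Var3: [3, 7)
  Var4: [3, 6)
  Var5: [4, 6)
Sweep-line events (position, delta, active):
  pos=2 start -> active=1
  pos=3 end -> active=0
  pos=3 start -> active=1
  pos=3 start -> active=2
  pos=4 start -> active=3
  pos=5 start -> active=4
  pos=5 start -> active=5
  pos=6 end -> active=4
  pos=6 end -> active=3
  pos=7 end -> active=2
  pos=7 end -> active=1
  pos=8 end -> active=0
Maximum simultaneous active: 5
Minimum registers needed: 5

5


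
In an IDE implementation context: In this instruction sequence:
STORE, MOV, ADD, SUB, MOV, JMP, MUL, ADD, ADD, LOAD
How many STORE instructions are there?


Scanning instruction sequence for STORE:
  Position 1: STORE <- MATCH
  Position 2: MOV
  Position 3: ADD
  Position 4: SUB
  Position 5: MOV
  Position 6: JMP
  Position 7: MUL
  Position 8: ADD
  Position 9: ADD
  Position 10: LOAD
Matches at positions: [1]
Total STORE count: 1

1


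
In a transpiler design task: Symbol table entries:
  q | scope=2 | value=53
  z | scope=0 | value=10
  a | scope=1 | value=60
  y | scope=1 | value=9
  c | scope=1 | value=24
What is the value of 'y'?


Searching symbol table for 'y':
  q | scope=2 | value=53
  z | scope=0 | value=10
  a | scope=1 | value=60
  y | scope=1 | value=9 <- MATCH
  c | scope=1 | value=24
Found 'y' at scope 1 with value 9

9


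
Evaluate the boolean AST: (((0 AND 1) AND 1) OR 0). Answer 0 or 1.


Step 1: Evaluate inner node
  0 AND 1 = 0
Step 2: Evaluate next node
  0 AND 1 = 0
Step 3: Evaluate root node
  0 OR 0 = 0

0


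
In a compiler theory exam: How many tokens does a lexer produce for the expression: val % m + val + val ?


Scanning 'val % m + val + val'
Token 1: 'val' -> identifier
Token 2: '%' -> operator
Token 3: 'm' -> identifier
Token 4: '+' -> operator
Token 5: 'val' -> identifier
Token 6: '+' -> operator
Token 7: 'val' -> identifier
Total tokens: 7

7


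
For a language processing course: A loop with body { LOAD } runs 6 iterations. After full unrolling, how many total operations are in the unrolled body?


Loop body operations: LOAD (1 op per iteration)
Unrolling 6 iterations:
  Iteration 1: LOAD (1 ops)
  Iteration 2: LOAD (1 ops)
  Iteration 3: LOAD (1 ops)
  Iteration 4: LOAD (1 ops)
  Iteration 5: LOAD (1 ops)
  Iteration 6: LOAD (1 ops)
Total: 6 iterations * 1 ops/iter = 6 operations

6


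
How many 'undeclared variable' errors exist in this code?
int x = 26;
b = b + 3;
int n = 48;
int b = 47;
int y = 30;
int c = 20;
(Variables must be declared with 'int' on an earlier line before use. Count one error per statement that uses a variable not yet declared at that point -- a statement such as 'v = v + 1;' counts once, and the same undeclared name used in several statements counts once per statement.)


Scanning code line by line:
  Line 1: declare 'x' -> declared = ['x']
  Line 2: use 'b' -> ERROR (undeclared)
  Line 3: declare 'n' -> declared = ['n', 'x']
  Line 4: declare 'b' -> declared = ['b', 'n', 'x']
  Line 5: declare 'y' -> declared = ['b', 'n', 'x', 'y']
  Line 6: declare 'c' -> declared = ['b', 'c', 'n', 'x', 'y']
Total undeclared variable errors: 1

1


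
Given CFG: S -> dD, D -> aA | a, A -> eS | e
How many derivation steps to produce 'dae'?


Grammar: S -> dD, D -> aA | a, A -> eS | e
Deriving 'dae':
Step 1: S -> dD => dD
Step 2: D -> aA => daA
Step 3: A -> e => dae
Total derivation steps: 3

3


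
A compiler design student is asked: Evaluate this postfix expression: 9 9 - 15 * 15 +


Processing tokens left to right:
Push 9, Push 9
Pop 9 and 9, compute 9 - 9 = 0, push 0
Push 15
Pop 0 and 15, compute 0 * 15 = 0, push 0
Push 15
Pop 0 and 15, compute 0 + 15 = 15, push 15
Stack result: 15

15


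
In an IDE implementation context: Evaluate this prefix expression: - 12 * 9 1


Parsing prefix expression: - 12 * 9 1
Step 1: Innermost operation '* 9 1'
  9 * 1 = 9
Step 2: Outer operation '- 12 [9]'
  12 - 9 = 3

3


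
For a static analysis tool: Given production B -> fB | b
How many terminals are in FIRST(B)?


Production: B -> fB | b
Examining each alternative for leading terminals:
  B -> fB : first terminal = 'f'
  B -> b : first terminal = 'b'
FIRST(B) = {b, f}
Count: 2

2


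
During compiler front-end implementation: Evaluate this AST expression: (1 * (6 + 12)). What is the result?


Expression: (1 * (6 + 12))
Evaluating step by step:
  6 + 12 = 18
  1 * 18 = 18
Result: 18

18


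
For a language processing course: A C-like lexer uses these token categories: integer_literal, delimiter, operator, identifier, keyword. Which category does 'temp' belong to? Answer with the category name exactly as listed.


Token: 'temp'
Checking categories:
  identifier: YES
  integer_literal: no
  operator: no
  keyword: no
  delimiter: no
Category: identifier

identifier


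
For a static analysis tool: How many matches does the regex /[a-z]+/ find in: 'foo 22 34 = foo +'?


Pattern: /[a-z]+/ (identifiers)
Input: 'foo 22 34 = foo +'
Scanning for matches:
  Match 1: 'foo'
  Match 2: 'foo'
Total matches: 2

2


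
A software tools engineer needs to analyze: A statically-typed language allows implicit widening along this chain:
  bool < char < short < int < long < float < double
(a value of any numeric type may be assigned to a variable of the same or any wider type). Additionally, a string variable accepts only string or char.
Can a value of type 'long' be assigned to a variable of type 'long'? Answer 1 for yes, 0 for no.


Target variable type: long
Source value type: long
Numeric ranks: long=4, long=4
Widening allowed iff rank(source) <= rank(target): 4 <= 4? Yes
Result: 1

1


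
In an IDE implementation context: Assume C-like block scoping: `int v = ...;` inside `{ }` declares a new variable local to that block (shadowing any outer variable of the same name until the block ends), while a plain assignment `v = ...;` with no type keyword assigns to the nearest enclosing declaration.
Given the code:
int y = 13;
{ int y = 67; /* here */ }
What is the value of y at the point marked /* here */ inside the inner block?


Analyzing scoping rules:
Outer scope: declares y = 13
Inner block: 'int y = 67;' declares a NEW y that shadows the outer one
Inside the block the inner declaration is in scope -> 67
Result: 67

67


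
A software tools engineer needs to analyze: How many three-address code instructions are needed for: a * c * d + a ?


Expression: a * c * d + a
Generating three-address code (respecting * over +/- precedence):
  Instruction 1: t1 = a * c
  Instruction 2: t2 = t1 * d
  Instruction 3: t3 = t2 + a
Total instructions: 3

3


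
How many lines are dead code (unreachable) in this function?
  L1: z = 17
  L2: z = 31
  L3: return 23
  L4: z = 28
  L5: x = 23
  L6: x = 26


Analyzing control flow:
  L1: reachable (before return)
  L2: reachable (before return)
  L3: reachable (return statement)
  L4: DEAD (after return at L3)
  L5: DEAD (after return at L3)
  L6: DEAD (after return at L3)
Return at L3, total lines = 6
Dead lines: L4 through L6
Count: 3

3


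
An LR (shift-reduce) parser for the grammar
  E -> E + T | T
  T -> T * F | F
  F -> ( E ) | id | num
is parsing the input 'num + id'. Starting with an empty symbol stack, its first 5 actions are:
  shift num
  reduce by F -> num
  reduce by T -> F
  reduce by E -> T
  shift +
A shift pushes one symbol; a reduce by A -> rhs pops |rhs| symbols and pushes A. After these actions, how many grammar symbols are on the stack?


Tracking the symbol stack through each action:
  Action 1: shift 'num' : push -> stack = [num] (size 1)
  Action 2: reduce by F -> num : pop 1, push F -> stack = [F] (size 1)
  Action 3: reduce by T -> F : pop 1, push T -> stack = [T] (size 1)
  Action 4: reduce by E -> T : pop 1, push E -> stack = [E] (size 1)
  Action 5: shift '+' : push -> stack = [E, +] (size 2)
Final stack size: 2

2


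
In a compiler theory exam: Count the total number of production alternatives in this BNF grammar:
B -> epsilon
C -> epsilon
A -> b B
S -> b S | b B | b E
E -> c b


Counting alternatives per rule:
  B: 1 alternative(s)
  C: 1 alternative(s)
  A: 1 alternative(s)
  S: 3 alternative(s)
  E: 1 alternative(s)
Sum: 1 + 1 + 1 + 3 + 1 = 7

7


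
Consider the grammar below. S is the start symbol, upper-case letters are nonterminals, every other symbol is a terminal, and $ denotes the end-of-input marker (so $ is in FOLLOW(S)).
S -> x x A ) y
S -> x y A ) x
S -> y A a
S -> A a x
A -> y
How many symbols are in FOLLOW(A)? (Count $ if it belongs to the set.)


S is the start symbol and does not occur in any rule body, so FOLLOW(S) = {$}.
Examining every occurrence of A in a rule body:
  S -> x x A ) y : A is followed by terminal ')' -> add ')'
  S -> x y A ) x : A is followed by terminal ')' -> add ')' (already in the set)
  S -> y A a : A is followed by terminal 'a' -> add 'a'
  S -> A a x : A is followed by terminal 'a' -> add 'a' (already in the set)
  A -> y : A does not occur in the body -> contributes nothing
FOLLOW(A) = {), a}
Count: 2

2


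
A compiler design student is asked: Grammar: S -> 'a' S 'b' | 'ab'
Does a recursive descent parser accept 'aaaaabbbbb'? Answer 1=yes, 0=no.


Grammar accepts strings of the form a^n b^n (n >= 1)
Word: 'aaaaabbbbb'
Counting: 5 a's and 5 b's
Check: 5 == 5? Yes
Derivation (S -> aSb applied 4 time(s), then S -> ab): S => aSb => aaSbb => aaaSbbb => aaaaSbbbb => aaaaabbbbb
Accepted

1


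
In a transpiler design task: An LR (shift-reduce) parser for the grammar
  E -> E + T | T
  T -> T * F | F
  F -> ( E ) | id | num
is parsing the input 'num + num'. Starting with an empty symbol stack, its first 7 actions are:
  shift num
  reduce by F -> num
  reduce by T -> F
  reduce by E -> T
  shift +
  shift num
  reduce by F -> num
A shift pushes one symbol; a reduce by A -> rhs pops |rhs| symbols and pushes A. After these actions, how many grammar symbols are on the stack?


Tracking the symbol stack through each action:
  Action 1: shift 'num' : push -> stack = [num] (size 1)
  Action 2: reduce by F -> num : pop 1, push F -> stack = [F] (size 1)
  Action 3: reduce by T -> F : pop 1, push T -> stack = [T] (size 1)
  Action 4: reduce by E -> T : pop 1, push E -> stack = [E] (size 1)
  Action 5: shift '+' : push -> stack = [E, +] (size 2)
  Action 6: shift 'num' : push -> stack = [E, +, num] (size 3)
  Action 7: reduce by F -> num : pop 1, push F -> stack = [E, +, F] (size 3)
Final stack size: 3

3


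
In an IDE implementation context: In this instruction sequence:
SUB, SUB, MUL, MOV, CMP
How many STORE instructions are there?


Scanning instruction sequence for STORE:
  Position 1: SUB
  Position 2: SUB
  Position 3: MUL
  Position 4: MOV
  Position 5: CMP
Matches at positions: []
Total STORE count: 0

0


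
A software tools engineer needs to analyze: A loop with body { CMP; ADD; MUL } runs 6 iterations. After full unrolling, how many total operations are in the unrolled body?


Loop body operations: CMP, ADD, MUL (3 ops per iteration)
Unrolling 6 iterations:
  Iteration 1: CMP, ADD, MUL (3 ops)
  Iteration 2: CMP, ADD, MUL (3 ops)
  Iteration 3: CMP, ADD, MUL (3 ops)
  Iteration 4: CMP, ADD, MUL (3 ops)
  Iteration 5: CMP, ADD, MUL (3 ops)
  Iteration 6: CMP, ADD, MUL (3 ops)
Total: 6 iterations * 3 ops/iter = 18 operations

18


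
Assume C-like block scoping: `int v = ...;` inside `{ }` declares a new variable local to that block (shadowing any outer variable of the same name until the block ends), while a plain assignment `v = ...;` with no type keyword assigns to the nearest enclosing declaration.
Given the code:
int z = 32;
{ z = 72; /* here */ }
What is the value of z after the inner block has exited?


Analyzing scoping rules:
Outer scope: declares z = 32
Inner block: 'z = 72;' has no type keyword, so it is an assignment to the outer z (no shadowing)
The assignment changed the outer variable itself, so the new value persists after the block -> 72
Result: 72

72


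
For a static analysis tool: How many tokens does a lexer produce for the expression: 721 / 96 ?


Scanning '721 / 96'
Token 1: '721' -> integer_literal
Token 2: '/' -> operator
Token 3: '96' -> integer_literal
Total tokens: 3

3


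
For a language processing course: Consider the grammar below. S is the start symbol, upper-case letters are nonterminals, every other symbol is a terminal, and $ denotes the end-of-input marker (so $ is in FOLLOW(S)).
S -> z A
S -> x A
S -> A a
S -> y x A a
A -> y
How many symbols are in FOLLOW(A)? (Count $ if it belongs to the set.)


S is the start symbol and does not occur in any rule body, so FOLLOW(S) = {$}.
Examining every occurrence of A in a rule body:
  S -> z A : A is at the right end -> add FOLLOW(S) = {$}
  S -> x A : A is at the right end -> add FOLLOW(S) = {$} (already in the set)
  S -> A a : A is followed by terminal 'a' -> add 'a'
  S -> y x A a : A is followed by terminal 'a' -> add 'a' (already in the set)
  A -> y : A does not occur in the body -> contributes nothing
FOLLOW(A) = {a, $}
Count: 2

2


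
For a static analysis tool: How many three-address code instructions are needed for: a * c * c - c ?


Expression: a * c * c - c
Generating three-address code (respecting * over +/- precedence):
  Instruction 1: t1 = a * c
  Instruction 2: t2 = t1 * c
  Instruction 3: t3 = t2 - c
Total instructions: 3

3


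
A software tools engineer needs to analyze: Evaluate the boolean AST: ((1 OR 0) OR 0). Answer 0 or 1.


Step 1: Evaluate inner node
  1 OR 0 = 1
Step 2: Evaluate root node
  1 OR 0 = 1

1


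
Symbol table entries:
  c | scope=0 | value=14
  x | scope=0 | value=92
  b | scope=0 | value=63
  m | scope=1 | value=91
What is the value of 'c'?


Searching symbol table for 'c':
  c | scope=0 | value=14 <- MATCH
  x | scope=0 | value=92
  b | scope=0 | value=63
  m | scope=1 | value=91
Found 'c' at scope 0 with value 14

14


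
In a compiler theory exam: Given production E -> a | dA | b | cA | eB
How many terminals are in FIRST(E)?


Production: E -> a | dA | b | cA | eB
Examining each alternative for leading terminals:
  E -> a : first terminal = 'a'
  E -> dA : first terminal = 'd'
  E -> b : first terminal = 'b'
  E -> cA : first terminal = 'c'
  E -> eB : first terminal = 'e'
FIRST(E) = {a, b, c, d, e}
Count: 5

5


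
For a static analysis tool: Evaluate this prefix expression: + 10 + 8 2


Parsing prefix expression: + 10 + 8 2
Step 1: Innermost operation '+ 8 2'
  8 + 2 = 10
Step 2: Outer operation '+ 10 [10]'
  10 + 10 = 20

20


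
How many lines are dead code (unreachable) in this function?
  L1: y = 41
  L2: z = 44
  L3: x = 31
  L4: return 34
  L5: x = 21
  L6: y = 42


Analyzing control flow:
  L1: reachable (before return)
  L2: reachable (before return)
  L3: reachable (before return)
  L4: reachable (return statement)
  L5: DEAD (after return at L4)
  L6: DEAD (after return at L4)
Return at L4, total lines = 6
Dead lines: L5 through L6
Count: 2

2


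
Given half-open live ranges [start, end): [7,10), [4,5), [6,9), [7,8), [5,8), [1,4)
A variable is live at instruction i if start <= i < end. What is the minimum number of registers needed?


Live ranges:
  Var0: [7, 10)
  Var1: [4, 5)
  Var2: [6, 9)
  Var3: [7, 8)
  Var4: [5, 8)
  Var5: [1, 4)
Sweep-line events (position, delta, active):
  pos=1 start -> active=1
  pos=4 end -> active=0
  pos=4 start -> active=1
  pos=5 end -> active=0
  pos=5 start -> active=1
  pos=6 start -> active=2
  pos=7 start -> active=3
  pos=7 start -> active=4
  pos=8 end -> active=3
  pos=8 end -> active=2
  pos=9 end -> active=1
  pos=10 end -> active=0
Maximum simultaneous active: 4
Minimum registers needed: 4

4


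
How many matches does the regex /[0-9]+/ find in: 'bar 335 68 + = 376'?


Pattern: /[0-9]+/ (int literals)
Input: 'bar 335 68 + = 376'
Scanning for matches:
  Match 1: '335'
  Match 2: '68'
  Match 3: '376'
Total matches: 3

3


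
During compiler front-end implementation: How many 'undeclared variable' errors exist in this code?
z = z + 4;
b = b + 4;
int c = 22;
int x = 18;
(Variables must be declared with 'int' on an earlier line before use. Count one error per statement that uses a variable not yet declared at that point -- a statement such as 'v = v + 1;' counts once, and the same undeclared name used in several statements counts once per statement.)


Scanning code line by line:
  Line 1: use 'z' -> ERROR (undeclared)
  Line 2: use 'b' -> ERROR (undeclared)
  Line 3: declare 'c' -> declared = ['c']
  Line 4: declare 'x' -> declared = ['c', 'x']
Total undeclared variable errors: 2

2


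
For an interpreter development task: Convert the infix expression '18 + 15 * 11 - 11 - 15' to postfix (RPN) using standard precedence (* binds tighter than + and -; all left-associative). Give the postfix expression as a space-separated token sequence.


Applying the shunting-yard algorithm:
  Operand 18 -> output
  Push '+' onto operator stack -> op-stack: [+]
  Operand 15 -> output
  Push '*' onto operator stack -> op-stack: [+, *]
  Operand 11 -> output
  See '-' (prec 1); top '*' (prec 2) >= it -> pop '*' to output
  See '-' (prec 1); top '+' (prec 1) >= it -> pop '+' to output
  Push '-' onto operator stack -> op-stack: [-]
  Operand 11 -> output
  See '-' (prec 1); top '-' (prec 1) >= it -> pop '-' to output
  Push '-' onto operator stack -> op-stack: [-]
  Operand 15 -> output
  End of input: pop '-' to output
Postfix result: 18 15 11 * + 11 - 15 -

18 15 11 * + 11 - 15 -


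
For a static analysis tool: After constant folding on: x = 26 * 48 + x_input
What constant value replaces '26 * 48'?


Identifying constant sub-expression:
  Original: x = 26 * 48 + x_input
  26 and 48 are both compile-time constants
  Evaluating: 26 * 48 = 1248
  After folding: x = 1248 + x_input

1248


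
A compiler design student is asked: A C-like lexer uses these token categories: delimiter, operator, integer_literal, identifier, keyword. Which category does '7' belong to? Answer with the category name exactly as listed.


Token: '7'
Checking categories:
  identifier: no
  integer_literal: YES
  operator: no
  keyword: no
  delimiter: no
Category: integer_literal

integer_literal


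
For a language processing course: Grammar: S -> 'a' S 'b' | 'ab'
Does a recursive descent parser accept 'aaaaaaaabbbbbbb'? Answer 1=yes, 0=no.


Grammar accepts strings of the form a^n b^n (n >= 1)
Word: 'aaaaaaaabbbbbbb'
Counting: 8 a's and 7 b's
Check: 8 == 7? No
Mismatch: a-count != b-count
Rejected

0


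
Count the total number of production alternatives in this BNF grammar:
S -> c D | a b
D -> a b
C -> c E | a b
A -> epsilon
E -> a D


Counting alternatives per rule:
  S: 2 alternative(s)
  D: 1 alternative(s)
  C: 2 alternative(s)
  A: 1 alternative(s)
  E: 1 alternative(s)
Sum: 2 + 1 + 2 + 1 + 1 = 7

7


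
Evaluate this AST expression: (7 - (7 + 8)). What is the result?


Expression: (7 - (7 + 8))
Evaluating step by step:
  7 + 8 = 15
  7 - 15 = -8
Result: -8

-8


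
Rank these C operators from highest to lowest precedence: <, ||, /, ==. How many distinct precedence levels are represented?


Looking up precedence for each operator:
  < -> precedence 4
  || -> precedence 1
  / -> precedence 6
  == -> precedence 3
Sorted highest to lowest: /, <, ==, ||
Distinct precedence values: [6, 4, 3, 1]
Number of distinct levels: 4

4


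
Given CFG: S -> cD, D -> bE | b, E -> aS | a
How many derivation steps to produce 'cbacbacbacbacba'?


Grammar: S -> cD, D -> bE | b, E -> aS | a
Deriving 'cbacbacbacbacba':
Step 1: S -> cD => cD
Step 2: D -> bE => cbE
Step 3: E -> aS => cbaS
Step 4: S -> cD => cbacD
Step 5: D -> bE => cbacbE
Step 6: E -> aS => cbacbaS
Step 7: S -> cD => cbacbacD
Step 8: D -> bE => cbacbacbE
Step 9: E -> aS => cbacbacbaS
Step 10: S -> cD => cbacbacbacD
Step 11: D -> bE => cbacbacbacbE
Step 12: E -> aS => cbacbacbacbaS
Step 13: S -> cD => cbacbacbacbacD
Step 14: D -> bE => cbacbacbacbacbE
Step 15: E -> a => cbacbacbacbacba
Total derivation steps: 15

15


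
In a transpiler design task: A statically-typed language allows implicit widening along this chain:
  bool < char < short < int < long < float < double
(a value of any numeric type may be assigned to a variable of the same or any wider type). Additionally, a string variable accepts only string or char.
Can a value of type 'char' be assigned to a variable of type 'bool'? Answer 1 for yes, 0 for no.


Target variable type: bool
Source value type: char
Numeric ranks: char=1, bool=0
Widening allowed iff rank(source) <= rank(target): 1 <= 0? No
Result: 0

0


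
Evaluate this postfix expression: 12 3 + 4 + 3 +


Processing tokens left to right:
Push 12, Push 3
Pop 12 and 3, compute 12 + 3 = 15, push 15
Push 4
Pop 15 and 4, compute 15 + 4 = 19, push 19
Push 3
Pop 19 and 3, compute 19 + 3 = 22, push 22
Stack result: 22

22


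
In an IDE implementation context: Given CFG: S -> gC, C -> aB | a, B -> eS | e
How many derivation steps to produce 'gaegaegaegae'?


Grammar: S -> gC, C -> aB | a, B -> eS | e
Deriving 'gaegaegaegae':
Step 1: S -> gC => gC
Step 2: C -> aB => gaB
Step 3: B -> eS => gaeS
Step 4: S -> gC => gaegC
Step 5: C -> aB => gaegaB
Step 6: B -> eS => gaegaeS
Step 7: S -> gC => gaegaegC
Step 8: C -> aB => gaegaegaB
Step 9: B -> eS => gaegaegaeS
Step 10: S -> gC => gaegaegaegC
Step 11: C -> aB => gaegaegaegaB
Step 12: B -> e => gaegaegaegae
Total derivation steps: 12

12
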